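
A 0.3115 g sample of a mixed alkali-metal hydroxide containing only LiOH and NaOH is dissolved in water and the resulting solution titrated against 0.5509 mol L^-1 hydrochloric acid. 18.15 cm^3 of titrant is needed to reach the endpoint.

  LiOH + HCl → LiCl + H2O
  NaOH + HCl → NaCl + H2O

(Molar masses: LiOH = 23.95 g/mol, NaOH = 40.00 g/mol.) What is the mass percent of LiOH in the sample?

n(HCl) = 0.01815 × 0.5509 = 9.999 × 10^-3 mol
Let x = n(LiOH), y = n(NaOH).
Titrant: 1x + 1y = 9.999 × 10^-3;  mass: 23.95x + 40.00y = 0.3115
Solving, x = 5.511 × 10^-3 mol, y = 4.488 × 10^-3 mol
mass of LiOH = 5.511 × 10^-3 × 23.95 = 0.1320 g
% LiOH = 0.1320 / 0.3115 × 100 = 42.37 %

42.37 %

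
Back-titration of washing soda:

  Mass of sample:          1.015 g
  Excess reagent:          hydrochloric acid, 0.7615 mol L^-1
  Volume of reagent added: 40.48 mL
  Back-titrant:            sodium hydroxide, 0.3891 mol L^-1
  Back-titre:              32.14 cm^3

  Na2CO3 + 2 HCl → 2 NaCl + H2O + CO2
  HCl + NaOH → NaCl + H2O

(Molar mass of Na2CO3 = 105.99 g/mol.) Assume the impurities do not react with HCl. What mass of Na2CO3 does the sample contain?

n(HCl) added = 0.04048 × 0.7615 = 0.03083 mol
n(NaOH) used in back-titration = 0.03214 × 0.3891 = 0.01251 mol
n(HCl) left over = 0.01251 mol (1:1 ratio)
n(HCl) consumed by analyte = 0.03083 − 0.01251 = 0.01832 mol
From the 1:2 ratio, n(Na2CO3) = 1/2 × 0.01832 = 9.160 × 10^-3 mol
mass of Na2CO3 = 9.160 × 10^-3 × 105.99 = 0.9709 g

0.9709 g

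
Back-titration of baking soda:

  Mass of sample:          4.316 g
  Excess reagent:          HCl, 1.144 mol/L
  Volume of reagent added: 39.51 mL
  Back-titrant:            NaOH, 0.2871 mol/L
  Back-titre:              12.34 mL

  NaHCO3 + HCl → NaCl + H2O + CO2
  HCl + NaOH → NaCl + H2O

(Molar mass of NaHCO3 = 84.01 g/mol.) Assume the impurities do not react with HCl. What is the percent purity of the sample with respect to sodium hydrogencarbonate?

n(HCl) added = 0.03951 × 1.144 = 0.04520 mol
n(NaOH) used in back-titration = 0.01234 × 0.2871 = 3.543 × 10^-3 mol
n(HCl) left over = 3.543 × 10^-3 mol (1:1 ratio)
n(HCl) consumed by analyte = 0.04520 − 3.543 × 10^-3 = 0.04166 mol
n(NaHCO3) = 0.04166 mol (1:1 ratio)
mass of NaHCO3 = 0.04166 × 84.01 = 3.500 g
% NaHCO3 = 3.500 / 4.316 × 100 = 81.08 %

81.08 %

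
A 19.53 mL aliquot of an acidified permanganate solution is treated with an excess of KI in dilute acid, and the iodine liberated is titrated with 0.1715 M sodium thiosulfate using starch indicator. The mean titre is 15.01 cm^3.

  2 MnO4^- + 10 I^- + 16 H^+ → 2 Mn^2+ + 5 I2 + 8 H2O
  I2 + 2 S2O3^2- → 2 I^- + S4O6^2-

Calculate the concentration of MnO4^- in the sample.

0.02636 M

n(S2O3^2-) = 0.01501 × 0.1715 = 2.574 × 10^-3 mol
n(I2) = n(S2O3^2-)/2 = 1.287 × 10^-3 mol
From the 2:5 ratio, n(MnO4^-) in the aliquot = 2/5 × 1.287 × 10^-3 = 5.148 × 10^-4 mol
[MnO4^-] = 5.148 × 10^-4 / 0.01953 = 0.02636 mol/L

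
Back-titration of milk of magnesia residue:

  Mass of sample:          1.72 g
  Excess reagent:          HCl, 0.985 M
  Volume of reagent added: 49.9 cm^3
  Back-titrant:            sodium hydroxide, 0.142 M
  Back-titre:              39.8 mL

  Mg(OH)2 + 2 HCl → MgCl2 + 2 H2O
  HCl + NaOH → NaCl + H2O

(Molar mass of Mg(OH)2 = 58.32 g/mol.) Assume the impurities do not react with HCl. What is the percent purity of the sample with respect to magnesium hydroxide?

n(HCl) added = 0.0499 × 0.985 = 0.0492 mol
n(NaOH) used in back-titration = 0.0398 × 0.142 = 5.65 × 10^-3 mol
n(HCl) left over = 5.65 × 10^-3 mol (1:1 ratio)
n(HCl) consumed by analyte = 0.0492 − 5.65 × 10^-3 = 0.0435 mol
From the 1:2 ratio, n(Mg(OH)2) = 1/2 × 0.0435 = 0.0217 mol
mass of Mg(OH)2 = 0.0217 × 58.32 = 1.27 g
% Mg(OH)2 = 1.27 / 1.72 × 100 = 73.7 %

73.7 %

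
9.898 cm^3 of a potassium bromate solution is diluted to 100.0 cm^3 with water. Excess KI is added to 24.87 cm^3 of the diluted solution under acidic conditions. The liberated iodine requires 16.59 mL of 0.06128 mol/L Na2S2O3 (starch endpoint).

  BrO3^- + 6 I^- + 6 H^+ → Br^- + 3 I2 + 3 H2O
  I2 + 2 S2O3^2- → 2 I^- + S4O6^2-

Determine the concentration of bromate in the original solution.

n(S2O3^2-) = 0.01659 × 0.06128 = 1.017 × 10^-3 mol
n(I2) = n(S2O3^2-)/2 = 5.083 × 10^-4 mol
From the 1:3 ratio, n(BrO3^-) in the aliquot = 1/3 × 5.083 × 10^-4 = 1.694 × 10^-4 mol
[BrO3^-]_dilute = 1.694 × 10^-4 / 0.02487 = 0.006813 mol/L
[BrO3^-]_original = 0.006813 × 100.0/9.898 = 0.06883 mol/L

0.06883 mol/L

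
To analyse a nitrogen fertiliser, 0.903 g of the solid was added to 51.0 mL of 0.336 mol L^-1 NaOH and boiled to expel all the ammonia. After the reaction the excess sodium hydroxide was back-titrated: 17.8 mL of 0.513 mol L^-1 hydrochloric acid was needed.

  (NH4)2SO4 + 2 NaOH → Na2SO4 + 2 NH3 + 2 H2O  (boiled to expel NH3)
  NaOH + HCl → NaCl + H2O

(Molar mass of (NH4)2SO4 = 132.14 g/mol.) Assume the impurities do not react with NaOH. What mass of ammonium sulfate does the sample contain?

n(NaOH) added = 0.0510 × 0.336 = 0.0171 mol
n(HCl) used in back-titration = 0.0178 × 0.513 = 9.13 × 10^-3 mol
n(NaOH) left over = 9.13 × 10^-3 mol (1:1 ratio)
n(NaOH) consumed by analyte = 0.0171 − 9.13 × 10^-3 = 8.00 × 10^-3 mol
From the 1:2 ratio, n((NH4)2SO4) = 1/2 × 8.00 × 10^-3 = 4.00 × 10^-3 mol
mass of (NH4)2SO4 = 4.00 × 10^-3 × 132.14 = 0.529 g

0.529 g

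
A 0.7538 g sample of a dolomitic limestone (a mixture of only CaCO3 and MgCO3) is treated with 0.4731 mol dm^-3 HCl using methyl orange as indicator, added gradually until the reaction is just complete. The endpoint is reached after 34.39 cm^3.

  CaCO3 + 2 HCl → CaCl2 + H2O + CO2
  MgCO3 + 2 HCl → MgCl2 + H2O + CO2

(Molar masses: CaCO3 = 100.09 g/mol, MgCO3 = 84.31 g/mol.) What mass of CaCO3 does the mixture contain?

0.4309 g

n(HCl) = 0.03439 × 0.4731 = 0.01627 mol
Let x = n(CaCO3), y = n(MgCO3).
Titrant: 2x + 2y = 0.01627;  mass: 100.09x + 84.31y = 0.7538
Solving, x = 4.306 × 10^-3 mol, y = 3.829 × 10^-3 mol
mass of CaCO3 = 4.306 × 10^-3 × 100.09 = 0.4309 g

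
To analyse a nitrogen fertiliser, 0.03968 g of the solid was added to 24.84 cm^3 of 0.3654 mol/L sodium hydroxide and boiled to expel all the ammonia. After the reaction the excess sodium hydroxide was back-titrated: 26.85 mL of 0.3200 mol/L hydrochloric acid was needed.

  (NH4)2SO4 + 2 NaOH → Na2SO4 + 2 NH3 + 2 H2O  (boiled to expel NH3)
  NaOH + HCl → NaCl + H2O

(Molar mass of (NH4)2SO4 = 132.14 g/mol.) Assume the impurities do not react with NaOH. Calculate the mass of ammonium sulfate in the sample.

0.03201 g

n(NaOH) added = 0.02484 × 0.3654 = 9.077 × 10^-3 mol
n(HCl) used in back-titration = 0.02685 × 0.3200 = 8.592 × 10^-3 mol
n(NaOH) left over = 8.592 × 10^-3 mol (1:1 ratio)
n(NaOH) consumed by analyte = 9.077 × 10^-3 − 8.592 × 10^-3 = 4.845 × 10^-4 mol
From the 1:2 ratio, n((NH4)2SO4) = 1/2 × 4.845 × 10^-4 = 2.423 × 10^-4 mol
mass of (NH4)2SO4 = 2.423 × 10^-4 × 132.14 = 0.03201 g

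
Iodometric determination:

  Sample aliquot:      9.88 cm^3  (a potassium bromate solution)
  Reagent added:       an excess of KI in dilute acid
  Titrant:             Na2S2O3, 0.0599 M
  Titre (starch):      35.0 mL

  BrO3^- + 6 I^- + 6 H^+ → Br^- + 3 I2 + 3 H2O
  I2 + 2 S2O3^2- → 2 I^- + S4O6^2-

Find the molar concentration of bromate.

n(S2O3^2-) = 0.0350 × 0.0599 = 2.10 × 10^-3 mol
n(I2) = n(S2O3^2-)/2 = 1.05 × 10^-3 mol
From the 1:3 ratio, n(BrO3^-) in the aliquot = 1/3 × 1.05 × 10^-3 = 3.49 × 10^-4 mol
[BrO3^-] = 3.49 × 10^-4 / 0.00988 = 0.0354 mol/L

0.0354 M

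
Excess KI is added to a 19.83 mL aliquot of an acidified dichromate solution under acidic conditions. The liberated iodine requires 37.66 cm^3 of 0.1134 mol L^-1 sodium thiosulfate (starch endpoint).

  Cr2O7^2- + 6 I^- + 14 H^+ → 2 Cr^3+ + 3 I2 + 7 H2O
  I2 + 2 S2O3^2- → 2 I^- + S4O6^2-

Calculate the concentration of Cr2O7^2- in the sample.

0.03589 mol/L

n(S2O3^2-) = 0.03766 × 0.1134 = 4.271 × 10^-3 mol
n(I2) = n(S2O3^2-)/2 = 2.135 × 10^-3 mol
From the 1:3 ratio, n(Cr2O7^2-) in the aliquot = 1/3 × 2.135 × 10^-3 = 7.118 × 10^-4 mol
[Cr2O7^2-] = 7.118 × 10^-4 / 0.01983 = 0.03589 mol/L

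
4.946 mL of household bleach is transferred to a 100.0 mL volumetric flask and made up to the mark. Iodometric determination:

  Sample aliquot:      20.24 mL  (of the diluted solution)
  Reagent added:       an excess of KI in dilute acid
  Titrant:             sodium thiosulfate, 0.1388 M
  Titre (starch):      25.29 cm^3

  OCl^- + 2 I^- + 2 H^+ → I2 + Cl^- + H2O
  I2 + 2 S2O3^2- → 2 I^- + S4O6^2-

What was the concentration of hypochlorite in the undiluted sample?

1.753 M

n(S2O3^2-) = 0.02529 × 0.1388 = 3.510 × 10^-3 mol
n(I2) = n(S2O3^2-)/2 = 1.755 × 10^-3 mol
n(OCl^-) in the aliquot = 1.755 × 10^-3 mol (1:1 ratio)
[OCl^-]_dilute = 1.755 × 10^-3 / 0.02024 = 0.08672 mol/L
[OCl^-]_original = 0.08672 × 100.0/4.946 = 1.753 mol/L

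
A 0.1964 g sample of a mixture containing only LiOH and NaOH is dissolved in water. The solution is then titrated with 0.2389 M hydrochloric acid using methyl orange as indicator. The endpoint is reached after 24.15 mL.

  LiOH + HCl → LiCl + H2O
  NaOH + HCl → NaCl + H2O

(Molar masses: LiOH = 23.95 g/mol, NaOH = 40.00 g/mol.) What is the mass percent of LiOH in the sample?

26.12 %

n(HCl) = 0.02415 × 0.2389 = 5.769 × 10^-3 mol
Let x = n(LiOH), y = n(NaOH).
Titrant: 1x + 1y = 5.769 × 10^-3;  mass: 23.95x + 40.00y = 0.1964
Solving, x = 2.142 × 10^-3 mol, y = 3.628 × 10^-3 mol
mass of LiOH = 2.142 × 10^-3 × 23.95 = 0.05130 g
% LiOH = 0.05130 / 0.1964 × 100 = 26.12 %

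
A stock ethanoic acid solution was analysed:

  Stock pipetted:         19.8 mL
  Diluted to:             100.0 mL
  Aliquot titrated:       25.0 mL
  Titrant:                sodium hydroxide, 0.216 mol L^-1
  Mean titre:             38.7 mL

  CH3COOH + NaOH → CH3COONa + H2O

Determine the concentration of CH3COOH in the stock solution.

n(NaOH) = 0.0387 × 0.216 = 8.36 × 10^-3 mol
n(CH3COOH) in the aliquot = 8.36 × 10^-3 mol (1:1 ratio)
[CH3COOH]_dilute = 8.36 × 10^-3 / 0.0250 = 0.334 mol/L
Dilution factor = 100.0 / 19.8 = 5.051
[CH3COOH]_stock = 0.334 × 5.051 = 1.69 mol/L

1.69 mol/L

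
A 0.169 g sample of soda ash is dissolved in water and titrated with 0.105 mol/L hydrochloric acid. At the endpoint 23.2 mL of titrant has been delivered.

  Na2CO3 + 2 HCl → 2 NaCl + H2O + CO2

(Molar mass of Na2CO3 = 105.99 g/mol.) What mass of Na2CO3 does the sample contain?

n(HCl) = 0.0232 L × 0.105 mol/L = 2.44 × 10^-3 mol
From the 1:2 ratio, n(Na2CO3) = 1/2 × 2.44 × 10^-3 = 1.22 × 10^-3 mol
mass of Na2CO3 = 1.22 × 10^-3 × 105.99 g/mol = 0.129 g

0.129 g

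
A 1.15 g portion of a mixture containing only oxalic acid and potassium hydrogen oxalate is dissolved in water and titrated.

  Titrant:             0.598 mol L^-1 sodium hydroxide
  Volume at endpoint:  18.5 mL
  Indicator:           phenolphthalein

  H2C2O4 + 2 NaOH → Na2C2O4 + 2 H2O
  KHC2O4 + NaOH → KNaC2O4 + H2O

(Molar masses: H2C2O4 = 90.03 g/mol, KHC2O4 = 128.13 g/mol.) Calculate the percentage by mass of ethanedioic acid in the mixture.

12.6 %

n(NaOH) = 0.0185 × 0.598 = 0.0111 mol
Let x = n(H2C2O4), y = n(KHC2O4).
Titrant: 2x + 1y = 0.0111;  mass: 90.03x + 128.13y = 1.15
Solving, x = 1.61 × 10^-3 mol, y = 7.84 × 10^-3 mol
mass of H2C2O4 = 1.61 × 10^-3 × 90.03 = 0.145 g
% H2C2O4 = 0.145 / 1.15 × 100 = 12.6 %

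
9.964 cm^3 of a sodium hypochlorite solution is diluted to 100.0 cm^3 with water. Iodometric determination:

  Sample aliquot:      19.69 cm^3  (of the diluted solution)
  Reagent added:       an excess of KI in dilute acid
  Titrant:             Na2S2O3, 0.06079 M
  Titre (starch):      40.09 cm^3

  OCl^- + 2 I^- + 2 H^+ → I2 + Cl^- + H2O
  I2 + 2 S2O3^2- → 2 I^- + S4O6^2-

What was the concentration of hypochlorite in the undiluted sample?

n(S2O3^2-) = 0.04009 × 0.06079 = 2.437 × 10^-3 mol
n(I2) = n(S2O3^2-)/2 = 1.219 × 10^-3 mol
n(OCl^-) in the aliquot = 1.219 × 10^-3 mol (1:1 ratio)
[OCl^-]_dilute = 1.219 × 10^-3 / 0.01969 = 0.06189 mol/L
[OCl^-]_original = 0.06189 × 100.0/9.964 = 0.6211 mol/L

0.6211 M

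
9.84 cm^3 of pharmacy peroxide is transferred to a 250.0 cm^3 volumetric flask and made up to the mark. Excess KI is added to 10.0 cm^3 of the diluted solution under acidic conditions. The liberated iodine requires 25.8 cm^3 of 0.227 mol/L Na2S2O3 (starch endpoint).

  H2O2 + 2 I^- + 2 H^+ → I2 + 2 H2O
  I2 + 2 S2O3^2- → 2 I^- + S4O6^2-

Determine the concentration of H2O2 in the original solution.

n(S2O3^2-) = 0.0258 × 0.227 = 5.86 × 10^-3 mol
n(I2) = n(S2O3^2-)/2 = 2.93 × 10^-3 mol
n(H2O2) in the aliquot = 2.93 × 10^-3 mol (1:1 ratio)
[H2O2]_dilute = 2.93 × 10^-3 / 0.0100 = 0.293 mol/L
[H2O2]_original = 0.293 × 250.0/9.84 = 7.44 mol/L

7.44 mol/L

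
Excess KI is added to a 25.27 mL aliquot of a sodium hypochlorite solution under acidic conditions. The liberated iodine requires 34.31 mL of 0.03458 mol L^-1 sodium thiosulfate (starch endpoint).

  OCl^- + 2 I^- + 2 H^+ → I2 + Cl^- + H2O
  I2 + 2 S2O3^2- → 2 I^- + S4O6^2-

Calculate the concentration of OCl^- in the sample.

0.02348 mol/L

n(S2O3^2-) = 0.03431 × 0.03458 = 1.186 × 10^-3 mol
n(I2) = n(S2O3^2-)/2 = 5.932 × 10^-4 mol
n(OCl^-) in the aliquot = 5.932 × 10^-4 mol (1:1 ratio)
[OCl^-] = 5.932 × 10^-4 / 0.02527 = 0.02348 mol/L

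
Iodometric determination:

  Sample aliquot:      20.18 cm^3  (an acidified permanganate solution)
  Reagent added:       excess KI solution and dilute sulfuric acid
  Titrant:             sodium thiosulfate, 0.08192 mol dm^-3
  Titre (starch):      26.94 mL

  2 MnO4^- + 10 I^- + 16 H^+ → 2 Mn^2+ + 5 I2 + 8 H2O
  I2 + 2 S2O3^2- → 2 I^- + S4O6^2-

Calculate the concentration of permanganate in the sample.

n(S2O3^2-) = 0.02694 × 0.08192 = 2.207 × 10^-3 mol
n(I2) = n(S2O3^2-)/2 = 1.103 × 10^-3 mol
From the 2:5 ratio, n(MnO4^-) in the aliquot = 2/5 × 1.103 × 10^-3 = 4.414 × 10^-4 mol
[MnO4^-] = 4.414 × 10^-4 / 0.02018 = 0.02187 mol/L

0.02187 mol/L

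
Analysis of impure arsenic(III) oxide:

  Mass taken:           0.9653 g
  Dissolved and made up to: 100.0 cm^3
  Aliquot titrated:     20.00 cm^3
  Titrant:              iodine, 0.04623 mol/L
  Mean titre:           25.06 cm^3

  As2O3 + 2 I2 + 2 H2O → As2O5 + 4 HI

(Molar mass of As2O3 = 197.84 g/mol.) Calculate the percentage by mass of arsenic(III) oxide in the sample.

n(I2) per titration = 0.02506 × 0.04623 = 1.159 × 10^-3 mol
From the 1:2 ratio, n(As2O3) in each aliquot = 1/2 × 1.159 × 10^-3 = 5.793 × 10^-4 mol
n(As2O3) in the whole flask = 5.793 × 10^-4 × 100.0/20.00 = 2.896 × 10^-3 mol
mass of As2O3 = 2.896 × 10^-3 × 197.84 = 0.5730 g
% As2O3 = 0.5730 / 0.9653 × 100 = 59.36 %

59.36 %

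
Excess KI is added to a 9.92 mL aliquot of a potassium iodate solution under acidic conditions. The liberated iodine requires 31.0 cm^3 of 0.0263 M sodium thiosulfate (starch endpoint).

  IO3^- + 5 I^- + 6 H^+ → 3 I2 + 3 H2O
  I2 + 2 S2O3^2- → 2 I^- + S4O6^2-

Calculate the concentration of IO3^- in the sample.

0.0137 M

n(S2O3^2-) = 0.0310 × 0.0263 = 8.15 × 10^-4 mol
n(I2) = n(S2O3^2-)/2 = 4.08 × 10^-4 mol
From the 1:3 ratio, n(IO3^-) in the aliquot = 1/3 × 4.08 × 10^-4 = 1.36 × 10^-4 mol
[IO3^-] = 1.36 × 10^-4 / 0.00992 = 0.0137 mol/L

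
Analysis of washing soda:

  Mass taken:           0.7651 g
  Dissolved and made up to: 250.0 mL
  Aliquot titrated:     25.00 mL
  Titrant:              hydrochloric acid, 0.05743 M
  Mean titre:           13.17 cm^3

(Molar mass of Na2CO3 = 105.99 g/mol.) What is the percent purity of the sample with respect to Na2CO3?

52.39 %

Na2CO3 + 2 HCl → 2 NaCl + H2O + CO2
n(HCl) per titration = 0.01317 × 0.05743 = 7.564 × 10^-4 mol
From the 1:2 ratio, n(Na2CO3) in each aliquot = 1/2 × 7.564 × 10^-4 = 3.782 × 10^-4 mol
n(Na2CO3) in the whole flask = 3.782 × 10^-4 × 250.0/25.00 = 3.782 × 10^-3 mol
mass of Na2CO3 = 3.782 × 10^-3 × 105.99 = 0.4008 g
% Na2CO3 = 0.4008 / 0.7651 × 100 = 52.39 %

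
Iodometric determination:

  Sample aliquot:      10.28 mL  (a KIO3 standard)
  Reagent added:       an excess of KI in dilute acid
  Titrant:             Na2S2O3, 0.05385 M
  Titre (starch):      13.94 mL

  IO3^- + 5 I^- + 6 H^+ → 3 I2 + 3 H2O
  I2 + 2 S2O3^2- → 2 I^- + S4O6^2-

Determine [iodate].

0.01217 M

n(S2O3^2-) = 0.01394 × 0.05385 = 7.507 × 10^-4 mol
n(I2) = n(S2O3^2-)/2 = 3.753 × 10^-4 mol
From the 1:3 ratio, n(IO3^-) in the aliquot = 1/3 × 3.753 × 10^-4 = 1.251 × 10^-4 mol
[IO3^-] = 1.251 × 10^-4 / 0.01028 = 0.01217 mol/L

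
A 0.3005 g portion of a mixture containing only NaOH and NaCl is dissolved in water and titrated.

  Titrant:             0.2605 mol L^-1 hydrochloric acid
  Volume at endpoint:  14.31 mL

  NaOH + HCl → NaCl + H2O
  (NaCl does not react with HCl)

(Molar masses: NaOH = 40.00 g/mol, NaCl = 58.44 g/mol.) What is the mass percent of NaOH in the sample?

49.62 %

n(HCl) = 0.01431 × 0.2605 = 3.728 × 10^-3 mol
Let x = n(NaOH), y = n(NaCl).
Titrant: 1x = 3.728 × 10^-3;  mass: 40.00x + 58.44y = 0.3005
Solving, x = 3.728 × 10^-3 mol, y = 2.591 × 10^-3 mol
mass of NaOH = 3.728 × 10^-3 × 40.00 = 0.1491 g
% NaOH = 0.1491 / 0.3005 × 100 = 49.62 %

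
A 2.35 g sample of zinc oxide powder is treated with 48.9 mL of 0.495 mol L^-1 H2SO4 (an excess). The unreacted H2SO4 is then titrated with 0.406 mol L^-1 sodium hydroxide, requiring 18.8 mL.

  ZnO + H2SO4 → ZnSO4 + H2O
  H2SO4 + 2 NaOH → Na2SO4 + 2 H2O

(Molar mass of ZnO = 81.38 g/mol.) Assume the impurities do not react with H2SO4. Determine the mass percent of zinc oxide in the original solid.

70.6 %

n(H2SO4) added = 0.0489 × 0.495 = 0.0242 mol
n(NaOH) used in back-titration = 0.0188 × 0.406 = 7.63 × 10^-3 mol
From the 1:2 ratio, n(H2SO4) left over = 1/2 × 7.63 × 10^-3 = 3.82 × 10^-3 mol
n(H2SO4) consumed by analyte = 0.0242 − 3.82 × 10^-3 = 0.0204 mol
n(ZnO) = 0.0204 mol (1:1 ratio)
mass of ZnO = 0.0204 × 81.38 = 1.66 g
% ZnO = 1.66 / 2.35 × 100 = 70.6 %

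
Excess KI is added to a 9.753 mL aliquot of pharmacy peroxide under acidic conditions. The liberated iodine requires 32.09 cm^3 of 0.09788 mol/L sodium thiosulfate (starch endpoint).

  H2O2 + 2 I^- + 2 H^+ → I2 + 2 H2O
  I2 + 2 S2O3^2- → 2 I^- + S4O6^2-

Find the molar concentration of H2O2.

n(S2O3^2-) = 0.03209 × 0.09788 = 3.141 × 10^-3 mol
n(I2) = n(S2O3^2-)/2 = 1.570 × 10^-3 mol
n(H2O2) in the aliquot = 1.570 × 10^-3 mol (1:1 ratio)
[H2O2] = 1.570 × 10^-3 / 0.009753 = 0.1610 mol/L

0.1610 mol/L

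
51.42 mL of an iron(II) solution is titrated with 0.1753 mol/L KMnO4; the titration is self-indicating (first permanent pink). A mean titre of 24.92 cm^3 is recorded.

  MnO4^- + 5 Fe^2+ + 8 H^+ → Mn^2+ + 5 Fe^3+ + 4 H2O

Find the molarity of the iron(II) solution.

0.4248 mol/L

n(KMnO4) = 0.02492 L × 0.1753 mol/L = 4.368 × 10^-3 mol
From the 5:1 mole ratio, n(Fe2+) = 5/1 × 4.368 × 10^-3 = 0.02184 mol
[Fe2+] = 0.02184 mol / 0.05142 L = 0.4248 mol/L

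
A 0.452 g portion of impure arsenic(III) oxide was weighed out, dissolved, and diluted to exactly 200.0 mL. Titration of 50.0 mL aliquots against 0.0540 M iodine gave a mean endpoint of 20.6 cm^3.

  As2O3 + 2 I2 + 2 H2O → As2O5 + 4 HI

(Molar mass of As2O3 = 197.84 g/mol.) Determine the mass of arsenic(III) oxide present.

0.440 g

n(I2) per titration = 0.0206 × 0.0540 = 1.11 × 10^-3 mol
From the 1:2 ratio, n(As2O3) in each aliquot = 1/2 × 1.11 × 10^-3 = 5.56 × 10^-4 mol
n(As2O3) in the whole flask = 5.56 × 10^-4 × 200.0/50.0 = 2.22 × 10^-3 mol
mass of As2O3 = 2.22 × 10^-3 × 197.84 = 0.440 g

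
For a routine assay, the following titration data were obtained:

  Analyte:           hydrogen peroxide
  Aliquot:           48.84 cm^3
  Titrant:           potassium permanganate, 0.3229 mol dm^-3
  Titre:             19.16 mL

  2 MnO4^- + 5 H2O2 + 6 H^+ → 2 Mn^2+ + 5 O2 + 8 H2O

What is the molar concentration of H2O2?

n(KMnO4) = 0.01916 L × 0.3229 mol/L = 6.187 × 10^-3 mol
From the 5:2 mole ratio, n(H2O2) = 5/2 × 6.187 × 10^-3 = 0.01547 mol
[H2O2] = 0.01547 mol / 0.04884 L = 0.3167 mol/L

0.3167 mol/L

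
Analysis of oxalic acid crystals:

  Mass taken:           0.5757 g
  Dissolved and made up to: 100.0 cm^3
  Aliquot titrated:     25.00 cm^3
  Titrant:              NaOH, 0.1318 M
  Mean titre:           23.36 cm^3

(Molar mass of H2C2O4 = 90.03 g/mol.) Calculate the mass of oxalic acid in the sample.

H2C2O4 + 2 NaOH → Na2C2O4 + 2 H2O
n(NaOH) per titration = 0.02336 × 0.1318 = 3.079 × 10^-3 mol
From the 1:2 ratio, n(H2C2O4) in each aliquot = 1/2 × 3.079 × 10^-3 = 1.539 × 10^-3 mol
n(H2C2O4) in the whole flask = 1.539 × 10^-3 × 100.0/25.00 = 6.158 × 10^-3 mol
mass of H2C2O4 = 6.158 × 10^-3 × 90.03 = 0.5544 g

0.5544 g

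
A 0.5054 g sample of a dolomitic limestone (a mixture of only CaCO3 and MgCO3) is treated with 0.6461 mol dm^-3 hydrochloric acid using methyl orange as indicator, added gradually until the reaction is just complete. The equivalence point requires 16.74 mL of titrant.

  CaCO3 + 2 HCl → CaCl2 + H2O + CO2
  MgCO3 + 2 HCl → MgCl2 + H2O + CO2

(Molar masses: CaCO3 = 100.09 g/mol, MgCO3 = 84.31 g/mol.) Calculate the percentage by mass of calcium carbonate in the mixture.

n(HCl) = 0.01674 × 0.6461 = 0.01082 mol
Let x = n(CaCO3), y = n(MgCO3).
Titrant: 2x + 2y = 0.01082;  mass: 100.09x + 84.31y = 0.5054
Solving, x = 3.135 × 10^-3 mol, y = 2.273 × 10^-3 mol
mass of CaCO3 = 3.135 × 10^-3 × 100.09 = 0.3137 g
% CaCO3 = 0.3137 / 0.5054 × 100 = 62.08 %

62.08 %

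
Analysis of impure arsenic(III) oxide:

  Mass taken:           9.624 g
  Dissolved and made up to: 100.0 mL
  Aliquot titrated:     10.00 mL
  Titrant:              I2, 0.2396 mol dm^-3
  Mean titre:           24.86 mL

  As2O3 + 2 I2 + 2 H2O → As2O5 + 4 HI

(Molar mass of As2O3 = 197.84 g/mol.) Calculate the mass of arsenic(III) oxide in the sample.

n(I2) per titration = 0.02486 × 0.2396 = 5.956 × 10^-3 mol
From the 1:2 ratio, n(As2O3) in each aliquot = 1/2 × 5.956 × 10^-3 = 2.978 × 10^-3 mol
n(As2O3) in the whole flask = 2.978 × 10^-3 × 100.0/10.00 = 0.02978 mol
mass of As2O3 = 0.02978 × 197.84 = 5.892 g

5.892 g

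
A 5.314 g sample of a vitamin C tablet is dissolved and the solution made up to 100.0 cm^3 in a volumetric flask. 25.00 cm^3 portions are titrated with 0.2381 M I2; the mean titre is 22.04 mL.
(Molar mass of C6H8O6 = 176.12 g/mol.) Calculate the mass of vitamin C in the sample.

C6H8O6 + I2 → C6H6O6 + 2 HI
n(I2) per titration = 0.02204 × 0.2381 = 5.248 × 10^-3 mol
n(C6H8O6) in each aliquot = 5.248 × 10^-3 mol (1:1 ratio)
n(C6H8O6) in the whole flask = 5.248 × 10^-3 × 100.0/25.00 = 0.02099 mol
mass of C6H8O6 = 0.02099 × 176.12 = 3.697 g

3.697 g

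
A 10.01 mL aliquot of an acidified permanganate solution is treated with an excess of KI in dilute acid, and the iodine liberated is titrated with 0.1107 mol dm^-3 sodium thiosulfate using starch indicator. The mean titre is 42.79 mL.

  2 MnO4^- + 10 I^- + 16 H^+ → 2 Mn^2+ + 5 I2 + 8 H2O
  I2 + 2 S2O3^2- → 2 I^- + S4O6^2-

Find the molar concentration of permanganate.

n(S2O3^2-) = 0.04279 × 0.1107 = 4.737 × 10^-3 mol
n(I2) = n(S2O3^2-)/2 = 2.368 × 10^-3 mol
From the 2:5 ratio, n(MnO4^-) in the aliquot = 2/5 × 2.368 × 10^-3 = 9.474 × 10^-4 mol
[MnO4^-] = 9.474 × 10^-4 / 0.01001 = 0.09464 mol/L

0.09464 mol/L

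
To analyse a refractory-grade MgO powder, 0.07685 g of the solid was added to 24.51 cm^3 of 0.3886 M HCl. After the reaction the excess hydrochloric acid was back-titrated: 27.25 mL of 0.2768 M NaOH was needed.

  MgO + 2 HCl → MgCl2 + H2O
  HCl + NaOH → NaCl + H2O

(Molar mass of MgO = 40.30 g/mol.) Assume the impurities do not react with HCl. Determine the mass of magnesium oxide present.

n(HCl) added = 0.02451 × 0.3886 = 9.525 × 10^-3 mol
n(NaOH) used in back-titration = 0.02725 × 0.2768 = 7.543 × 10^-3 mol
n(HCl) left over = 7.543 × 10^-3 mol (1:1 ratio)
n(HCl) consumed by analyte = 9.525 × 10^-3 − 7.543 × 10^-3 = 1.982 × 10^-3 mol
From the 1:2 ratio, n(MgO) = 1/2 × 1.982 × 10^-3 = 9.909 × 10^-4 mol
mass of MgO = 9.909 × 10^-4 × 40.30 = 0.03993 g

0.03993 g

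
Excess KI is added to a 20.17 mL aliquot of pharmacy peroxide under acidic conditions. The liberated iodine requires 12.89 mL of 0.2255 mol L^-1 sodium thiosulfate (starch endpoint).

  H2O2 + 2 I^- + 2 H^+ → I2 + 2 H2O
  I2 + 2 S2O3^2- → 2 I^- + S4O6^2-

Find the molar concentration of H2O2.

0.07205 mol/L

n(S2O3^2-) = 0.01289 × 0.2255 = 2.907 × 10^-3 mol
n(I2) = n(S2O3^2-)/2 = 1.453 × 10^-3 mol
n(H2O2) in the aliquot = 1.453 × 10^-3 mol (1:1 ratio)
[H2O2] = 1.453 × 10^-3 / 0.02017 = 0.07205 mol/L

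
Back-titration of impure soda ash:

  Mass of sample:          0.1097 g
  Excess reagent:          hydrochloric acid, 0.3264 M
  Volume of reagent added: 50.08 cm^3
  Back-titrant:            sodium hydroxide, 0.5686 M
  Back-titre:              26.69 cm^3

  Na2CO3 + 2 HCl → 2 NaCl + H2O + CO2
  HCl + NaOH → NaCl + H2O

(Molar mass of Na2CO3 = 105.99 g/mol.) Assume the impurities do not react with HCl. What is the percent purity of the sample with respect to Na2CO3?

56.53 %

n(HCl) added = 0.05008 × 0.3264 = 0.01635 mol
n(NaOH) used in back-titration = 0.02669 × 0.5686 = 0.01518 mol
n(HCl) left over = 0.01518 mol (1:1 ratio)
n(HCl) consumed by analyte = 0.01635 − 0.01518 = 1.170 × 10^-3 mol
From the 1:2 ratio, n(Na2CO3) = 1/2 × 1.170 × 10^-3 = 5.851 × 10^-4 mol
mass of Na2CO3 = 5.851 × 10^-4 × 105.99 = 0.06201 g
% Na2CO3 = 0.06201 / 0.1097 × 100 = 56.53 %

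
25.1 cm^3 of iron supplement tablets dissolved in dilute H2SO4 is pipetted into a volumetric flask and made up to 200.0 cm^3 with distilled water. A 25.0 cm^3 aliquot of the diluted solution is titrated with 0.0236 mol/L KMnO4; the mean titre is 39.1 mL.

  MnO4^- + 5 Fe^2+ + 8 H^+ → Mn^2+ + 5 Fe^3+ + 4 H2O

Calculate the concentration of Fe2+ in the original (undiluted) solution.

n(KMnO4) = 0.0391 × 0.0236 = 9.23 × 10^-4 mol
From the 5:1 ratio, n(Fe2+) in the aliquot = 5/1 × 9.23 × 10^-4 = 4.61 × 10^-3 mol
[Fe2+]_dilute = 4.61 × 10^-3 / 0.0250 = 0.185 mol/L
Dilution factor = 200.0 / 25.1 = 7.968
[Fe2+]_stock = 0.185 × 7.968 = 1.47 mol/L

1.47 mol/L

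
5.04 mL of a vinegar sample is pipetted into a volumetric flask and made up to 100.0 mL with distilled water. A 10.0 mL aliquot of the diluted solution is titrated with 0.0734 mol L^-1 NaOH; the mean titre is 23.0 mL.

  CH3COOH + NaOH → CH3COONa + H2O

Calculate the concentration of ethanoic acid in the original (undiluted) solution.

3.35 mol/L

n(NaOH) = 0.0230 × 0.0734 = 1.69 × 10^-3 mol
n(CH3COOH) in the aliquot = 1.69 × 10^-3 mol (1:1 ratio)
[CH3COOH]_dilute = 1.69 × 10^-3 / 0.0100 = 0.169 mol/L
Dilution factor = 100.0 / 5.04 = 19.84
[CH3COOH]_stock = 0.169 × 19.84 = 3.35 mol/L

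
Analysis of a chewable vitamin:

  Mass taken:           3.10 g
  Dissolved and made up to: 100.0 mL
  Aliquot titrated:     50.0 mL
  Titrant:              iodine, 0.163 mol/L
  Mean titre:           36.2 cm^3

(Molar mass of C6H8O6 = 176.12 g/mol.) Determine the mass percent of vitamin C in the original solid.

67.0 %

C6H8O6 + I2 → C6H6O6 + 2 HI
n(I2) per titration = 0.0362 × 0.163 = 5.90 × 10^-3 mol
n(C6H8O6) in each aliquot = 5.90 × 10^-3 mol (1:1 ratio)
n(C6H8O6) in the whole flask = 5.90 × 10^-3 × 100.0/50.0 = 0.0118 mol
mass of C6H8O6 = 0.0118 × 176.12 = 2.08 g
% C6H8O6 = 2.08 / 3.10 × 100 = 67.0 %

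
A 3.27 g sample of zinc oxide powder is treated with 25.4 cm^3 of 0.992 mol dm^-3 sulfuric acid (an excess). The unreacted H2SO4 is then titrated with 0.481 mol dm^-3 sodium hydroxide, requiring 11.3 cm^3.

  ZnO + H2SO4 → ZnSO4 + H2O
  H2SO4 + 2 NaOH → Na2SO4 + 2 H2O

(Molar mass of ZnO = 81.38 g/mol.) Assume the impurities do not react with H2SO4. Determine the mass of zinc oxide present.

1.83 g

n(H2SO4) added = 0.0254 × 0.992 = 0.0252 mol
n(NaOH) used in back-titration = 0.0113 × 0.481 = 5.44 × 10^-3 mol
From the 1:2 ratio, n(H2SO4) left over = 1/2 × 5.44 × 10^-3 = 2.72 × 10^-3 mol
n(H2SO4) consumed by analyte = 0.0252 − 2.72 × 10^-3 = 0.0225 mol
n(ZnO) = 0.0225 mol (1:1 ratio)
mass of ZnO = 0.0225 × 81.38 = 1.83 g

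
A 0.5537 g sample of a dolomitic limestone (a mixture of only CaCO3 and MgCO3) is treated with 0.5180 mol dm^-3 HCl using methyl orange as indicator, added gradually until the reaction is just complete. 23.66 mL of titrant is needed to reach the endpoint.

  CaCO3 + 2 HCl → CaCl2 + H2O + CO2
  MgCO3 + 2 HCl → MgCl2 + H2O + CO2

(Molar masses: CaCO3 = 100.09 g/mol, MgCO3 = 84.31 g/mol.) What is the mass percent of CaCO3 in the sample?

42.45 %

n(HCl) = 0.02366 × 0.5180 = 0.01226 mol
Let x = n(CaCO3), y = n(MgCO3).
Titrant: 2x + 2y = 0.01226;  mass: 100.09x + 84.31y = 0.5537
Solving, x = 2.348 × 10^-3 mol, y = 3.780 × 10^-3 mol
mass of CaCO3 = 2.348 × 10^-3 × 100.09 = 0.2350 g
% CaCO3 = 0.2350 / 0.5537 × 100 = 42.45 %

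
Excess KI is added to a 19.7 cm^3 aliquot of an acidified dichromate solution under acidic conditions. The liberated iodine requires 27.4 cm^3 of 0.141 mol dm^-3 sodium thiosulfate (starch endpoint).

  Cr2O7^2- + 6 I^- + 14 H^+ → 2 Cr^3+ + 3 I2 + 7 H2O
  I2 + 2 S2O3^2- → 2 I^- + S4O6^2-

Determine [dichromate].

n(S2O3^2-) = 0.0274 × 0.141 = 3.86 × 10^-3 mol
n(I2) = n(S2O3^2-)/2 = 1.93 × 10^-3 mol
From the 1:3 ratio, n(Cr2O7^2-) in the aliquot = 1/3 × 1.93 × 10^-3 = 6.44 × 10^-4 mol
[Cr2O7^2-] = 6.44 × 10^-4 / 0.0197 = 0.0327 mol/L

0.0327 mol/L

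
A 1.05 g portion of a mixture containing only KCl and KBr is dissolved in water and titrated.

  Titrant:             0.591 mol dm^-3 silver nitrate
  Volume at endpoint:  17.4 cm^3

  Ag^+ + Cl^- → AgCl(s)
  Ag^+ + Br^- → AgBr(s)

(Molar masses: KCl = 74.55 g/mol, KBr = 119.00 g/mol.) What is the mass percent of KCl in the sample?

n(AgNO3) = 0.0174 × 0.591 = 0.0103 mol
Let x = n(KCl), y = n(KBr).
Titrant: 1x + 1y = 0.0103;  mass: 74.55x + 119.00y = 1.05
Solving, x = 3.91 × 10^-3 mol, y = 6.38 × 10^-3 mol
mass of KCl = 3.91 × 10^-3 × 74.55 = 0.291 g
% KCl = 0.291 / 1.05 × 100 = 27.7 %

27.7 %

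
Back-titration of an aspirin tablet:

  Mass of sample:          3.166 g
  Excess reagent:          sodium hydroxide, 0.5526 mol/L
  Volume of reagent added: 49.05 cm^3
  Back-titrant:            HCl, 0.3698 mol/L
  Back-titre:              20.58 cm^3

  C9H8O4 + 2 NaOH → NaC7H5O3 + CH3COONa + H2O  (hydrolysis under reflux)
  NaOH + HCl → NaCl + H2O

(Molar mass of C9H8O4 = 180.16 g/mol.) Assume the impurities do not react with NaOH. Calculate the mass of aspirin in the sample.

n(NaOH) added = 0.04905 × 0.5526 = 0.02711 mol
n(HCl) used in back-titration = 0.02058 × 0.3698 = 7.610 × 10^-3 mol
n(NaOH) left over = 7.610 × 10^-3 mol (1:1 ratio)
n(NaOH) consumed by analyte = 0.02711 − 7.610 × 10^-3 = 0.01949 mol
From the 1:2 ratio, n(C9H8O4) = 1/2 × 0.01949 = 9.747 × 10^-3 mol
mass of C9H8O4 = 9.747 × 10^-3 × 180.16 = 1.756 g

1.756 g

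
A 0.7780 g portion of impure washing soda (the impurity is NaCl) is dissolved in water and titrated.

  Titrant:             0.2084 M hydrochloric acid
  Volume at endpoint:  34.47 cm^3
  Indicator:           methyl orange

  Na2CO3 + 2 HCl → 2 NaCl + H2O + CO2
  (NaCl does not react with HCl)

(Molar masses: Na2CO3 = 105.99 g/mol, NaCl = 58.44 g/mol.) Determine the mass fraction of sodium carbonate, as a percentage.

48.93 %

n(HCl) = 0.03447 × 0.2084 = 7.184 × 10^-3 mol
Let x = n(Na2CO3), y = n(NaCl).
Titrant: 2x = 7.184 × 10^-3;  mass: 105.99x + 58.44y = 0.7780
Solving, x = 3.592 × 10^-3 mol, y = 6.799 × 10^-3 mol
mass of Na2CO3 = 3.592 × 10^-3 × 105.99 = 0.3807 g
% Na2CO3 = 0.3807 / 0.7780 × 100 = 48.93 %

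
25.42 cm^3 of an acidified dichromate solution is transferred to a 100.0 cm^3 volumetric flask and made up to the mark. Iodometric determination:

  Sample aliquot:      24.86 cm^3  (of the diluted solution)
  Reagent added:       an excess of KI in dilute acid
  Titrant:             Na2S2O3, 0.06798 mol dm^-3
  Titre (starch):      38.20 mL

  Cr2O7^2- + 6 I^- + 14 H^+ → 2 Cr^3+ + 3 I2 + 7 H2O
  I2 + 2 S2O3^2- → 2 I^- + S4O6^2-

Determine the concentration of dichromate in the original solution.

0.06849 mol/L

n(S2O3^2-) = 0.03820 × 0.06798 = 2.597 × 10^-3 mol
n(I2) = n(S2O3^2-)/2 = 1.298 × 10^-3 mol
From the 1:3 ratio, n(Cr2O7^2-) in the aliquot = 1/3 × 1.298 × 10^-3 = 4.328 × 10^-4 mol
[Cr2O7^2-]_dilute = 4.328 × 10^-4 / 0.02486 = 0.01741 mol/L
[Cr2O7^2-]_original = 0.01741 × 100.0/25.42 = 0.06849 mol/L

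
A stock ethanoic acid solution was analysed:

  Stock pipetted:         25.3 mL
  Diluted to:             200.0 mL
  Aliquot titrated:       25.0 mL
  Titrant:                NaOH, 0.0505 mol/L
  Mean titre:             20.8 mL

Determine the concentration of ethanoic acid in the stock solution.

0.332 mol/L

CH3COOH + NaOH → CH3COONa + H2O
n(NaOH) = 0.0208 × 0.0505 = 1.05 × 10^-3 mol
n(CH3COOH) in the aliquot = 1.05 × 10^-3 mol (1:1 ratio)
[CH3COOH]_dilute = 1.05 × 10^-3 / 0.0250 = 0.0420 mol/L
Dilution factor = 200.0 / 25.3 = 7.905
[CH3COOH]_stock = 0.0420 × 7.905 = 0.332 mol/L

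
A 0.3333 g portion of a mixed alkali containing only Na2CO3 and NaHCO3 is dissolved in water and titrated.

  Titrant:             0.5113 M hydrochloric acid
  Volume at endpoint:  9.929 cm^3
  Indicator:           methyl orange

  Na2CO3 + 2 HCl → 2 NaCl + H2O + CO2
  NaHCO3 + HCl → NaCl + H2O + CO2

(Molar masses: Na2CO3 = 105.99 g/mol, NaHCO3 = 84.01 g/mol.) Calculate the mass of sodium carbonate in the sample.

0.1592 g

n(HCl) = 0.009929 × 0.5113 = 5.077 × 10^-3 mol
Let x = n(Na2CO3), y = n(NaHCO3).
Titrant: 2x + 1y = 5.077 × 10^-3;  mass: 105.99x + 84.01y = 0.3333
Solving, x = 1.502 × 10^-3 mol, y = 2.072 × 10^-3 mol
mass of Na2CO3 = 1.502 × 10^-3 × 105.99 = 0.1592 g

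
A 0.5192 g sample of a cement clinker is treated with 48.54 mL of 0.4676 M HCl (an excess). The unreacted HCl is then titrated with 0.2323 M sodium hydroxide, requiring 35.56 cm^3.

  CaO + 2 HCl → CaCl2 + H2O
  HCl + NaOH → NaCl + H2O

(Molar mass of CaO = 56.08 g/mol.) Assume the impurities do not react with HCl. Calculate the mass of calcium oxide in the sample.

0.4048 g

n(HCl) added = 0.04854 × 0.4676 = 0.02270 mol
n(NaOH) used in back-titration = 0.03556 × 0.2323 = 8.261 × 10^-3 mol
n(HCl) left over = 8.261 × 10^-3 mol (1:1 ratio)
n(HCl) consumed by analyte = 0.02270 − 8.261 × 10^-3 = 0.01444 mol
From the 1:2 ratio, n(CaO) = 1/2 × 0.01444 = 7.218 × 10^-3 mol
mass of CaO = 7.218 × 10^-3 × 56.08 = 0.4048 g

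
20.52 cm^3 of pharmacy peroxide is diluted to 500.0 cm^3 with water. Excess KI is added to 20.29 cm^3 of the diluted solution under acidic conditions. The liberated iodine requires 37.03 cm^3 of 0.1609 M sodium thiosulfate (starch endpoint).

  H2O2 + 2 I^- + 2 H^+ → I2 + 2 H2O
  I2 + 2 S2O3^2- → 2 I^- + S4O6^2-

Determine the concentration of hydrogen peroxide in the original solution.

n(S2O3^2-) = 0.03703 × 0.1609 = 5.958 × 10^-3 mol
n(I2) = n(S2O3^2-)/2 = 2.979 × 10^-3 mol
n(H2O2) in the aliquot = 2.979 × 10^-3 mol (1:1 ratio)
[H2O2]_dilute = 2.979 × 10^-3 / 0.02029 = 0.1468 mol/L
[H2O2]_original = 0.1468 × 500.0/20.52 = 3.578 mol/L

3.578 M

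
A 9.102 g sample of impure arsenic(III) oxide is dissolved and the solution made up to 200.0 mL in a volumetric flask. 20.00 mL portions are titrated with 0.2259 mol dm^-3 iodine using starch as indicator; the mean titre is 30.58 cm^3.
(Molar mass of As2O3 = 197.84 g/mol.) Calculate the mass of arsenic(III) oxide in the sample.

6.833 g

As2O3 + 2 I2 + 2 H2O → As2O5 + 4 HI
n(I2) per titration = 0.03058 × 0.2259 = 6.908 × 10^-3 mol
From the 1:2 ratio, n(As2O3) in each aliquot = 1/2 × 6.908 × 10^-3 = 3.454 × 10^-3 mol
n(As2O3) in the whole flask = 3.454 × 10^-3 × 200.0/20.00 = 0.03454 mol
mass of As2O3 = 0.03454 × 197.84 = 6.833 g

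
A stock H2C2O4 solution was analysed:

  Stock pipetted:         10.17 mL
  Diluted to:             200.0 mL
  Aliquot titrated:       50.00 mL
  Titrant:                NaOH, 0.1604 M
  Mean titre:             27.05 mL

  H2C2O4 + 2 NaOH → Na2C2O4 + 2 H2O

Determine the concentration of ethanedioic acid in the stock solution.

0.8533 M

n(NaOH) = 0.02705 × 0.1604 = 4.339 × 10^-3 mol
From the 1:2 ratio, n(H2C2O4) in the aliquot = 1/2 × 4.339 × 10^-3 = 2.169 × 10^-3 mol
[H2C2O4]_dilute = 2.169 × 10^-3 / 0.05000 = 0.04339 mol/L
Dilution factor = 200.0 / 10.17 = 19.67
[H2C2O4]_stock = 0.04339 × 19.67 = 0.8533 mol/L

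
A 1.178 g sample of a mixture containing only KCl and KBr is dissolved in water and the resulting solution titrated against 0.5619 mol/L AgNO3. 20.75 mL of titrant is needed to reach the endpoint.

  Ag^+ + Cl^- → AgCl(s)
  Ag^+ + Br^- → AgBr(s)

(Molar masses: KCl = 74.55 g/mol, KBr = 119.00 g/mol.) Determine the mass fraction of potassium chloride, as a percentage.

n(AgNO3) = 0.02075 × 0.5619 = 0.01166 mol
Let x = n(KCl), y = n(KBr).
Titrant: 1x + 1y = 0.01166;  mass: 74.55x + 119.00y = 1.178
Solving, x = 4.713 × 10^-3 mol, y = 6.947 × 10^-3 mol
mass of KCl = 4.713 × 10^-3 × 74.55 = 0.3513 g
% KCl = 0.3513 / 1.178 × 100 = 29.82 %

29.82 %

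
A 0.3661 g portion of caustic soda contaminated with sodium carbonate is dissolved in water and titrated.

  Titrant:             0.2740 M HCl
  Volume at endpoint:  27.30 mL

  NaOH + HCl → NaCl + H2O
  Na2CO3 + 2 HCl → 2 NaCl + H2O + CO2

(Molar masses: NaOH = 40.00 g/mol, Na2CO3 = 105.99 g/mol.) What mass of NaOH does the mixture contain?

0.09331 g

n(HCl) = 0.02730 × 0.2740 = 7.480 × 10^-3 mol
Let x = n(NaOH), y = n(Na2CO3).
Titrant: 1x + 2y = 7.480 × 10^-3;  mass: 40.00x + 105.99y = 0.3661
Solving, x = 2.333 × 10^-3 mol, y = 2.574 × 10^-3 mol
mass of NaOH = 2.333 × 10^-3 × 40.00 = 0.09331 g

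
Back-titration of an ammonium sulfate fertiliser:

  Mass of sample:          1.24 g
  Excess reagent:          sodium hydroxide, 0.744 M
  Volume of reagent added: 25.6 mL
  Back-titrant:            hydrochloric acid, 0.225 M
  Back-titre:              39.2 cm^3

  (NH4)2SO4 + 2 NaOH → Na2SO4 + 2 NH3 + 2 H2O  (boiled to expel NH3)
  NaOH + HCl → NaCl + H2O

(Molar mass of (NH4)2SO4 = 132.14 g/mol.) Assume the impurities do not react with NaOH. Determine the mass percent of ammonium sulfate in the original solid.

n(NaOH) added = 0.0256 × 0.744 = 0.0190 mol
n(HCl) used in back-titration = 0.0392 × 0.225 = 8.82 × 10^-3 mol
n(NaOH) left over = 8.82 × 10^-3 mol (1:1 ratio)
n(NaOH) consumed by analyte = 0.0190 − 8.82 × 10^-3 = 0.0102 mol
From the 1:2 ratio, n((NH4)2SO4) = 1/2 × 0.0102 = 5.11 × 10^-3 mol
mass of (NH4)2SO4 = 5.11 × 10^-3 × 132.14 = 0.676 g
% (NH4)2SO4 = 0.676 / 1.24 × 100 = 54.5 %

54.5 %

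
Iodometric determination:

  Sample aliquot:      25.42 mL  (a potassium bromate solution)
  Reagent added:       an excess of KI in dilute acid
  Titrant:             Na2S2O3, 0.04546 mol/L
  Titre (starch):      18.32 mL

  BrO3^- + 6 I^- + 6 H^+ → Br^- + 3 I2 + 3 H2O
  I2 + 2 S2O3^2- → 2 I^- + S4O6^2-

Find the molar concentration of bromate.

0.005460 mol/L

n(S2O3^2-) = 0.01832 × 0.04546 = 8.328 × 10^-4 mol
n(I2) = n(S2O3^2-)/2 = 4.164 × 10^-4 mol
From the 1:3 ratio, n(BrO3^-) in the aliquot = 1/3 × 4.164 × 10^-4 = 1.388 × 10^-4 mol
[BrO3^-] = 1.388 × 10^-4 / 0.02542 = 0.005460 mol/L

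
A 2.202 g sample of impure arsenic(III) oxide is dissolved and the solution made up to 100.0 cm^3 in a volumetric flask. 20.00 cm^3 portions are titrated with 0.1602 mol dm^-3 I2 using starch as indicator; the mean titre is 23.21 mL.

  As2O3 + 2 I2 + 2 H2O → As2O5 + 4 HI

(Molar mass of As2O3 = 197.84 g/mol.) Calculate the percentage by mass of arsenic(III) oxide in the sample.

83.52 %

n(I2) per titration = 0.02321 × 0.1602 = 3.718 × 10^-3 mol
From the 1:2 ratio, n(As2O3) in each aliquot = 1/2 × 3.718 × 10^-3 = 1.859 × 10^-3 mol
n(As2O3) in the whole flask = 1.859 × 10^-3 × 100.0/20.00 = 9.296 × 10^-3 mol
mass of As2O3 = 9.296 × 10^-3 × 197.84 = 1.839 g
% As2O3 = 1.839 / 2.202 × 100 = 83.52 %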